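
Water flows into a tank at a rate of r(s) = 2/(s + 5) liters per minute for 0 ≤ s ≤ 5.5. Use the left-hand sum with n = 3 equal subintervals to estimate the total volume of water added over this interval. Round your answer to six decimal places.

1.692996

Δs = (5.5 − 0)/3 = 11/6.
Left endpoints: 0, 11/6, 11/3.
r(0) = 0.4, r(11/6) = 12/41, r(11/3) = 3/13.
Sum = Δs · [r(0) + r(11/6) + r(11/3)].
Sum ≈ 1.692996.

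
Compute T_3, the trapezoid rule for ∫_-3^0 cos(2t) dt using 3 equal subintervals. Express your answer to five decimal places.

Δt = (0 − (-3))/3 = 1.
f(-3) ≈ 0.96017, f(-2) ≈ -0.65364, f(-1) ≈ -0.41615, f(0) ≈ 1.00000.
T_3 = (Δt/2)·[f(t_0) + 2f(t_1) + 2f(t_2) + f(t_3)].
Sum ≈ -0.08971.

-0.08971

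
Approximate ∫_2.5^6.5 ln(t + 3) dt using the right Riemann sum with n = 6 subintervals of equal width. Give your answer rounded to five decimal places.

8.19051

Δt = (6.5 − 2.5)/6 = 2/3.
Right endpoints: 19/6, 23/6, 4.5, 31/6, 35/6, 6.5.
f(19/6) ≈ 1.81916, f(23/6) ≈ 1.92181, f(4.5) ≈ 2.01490, f(31/6) ≈ 2.10006, f(35/6) ≈ 2.17853, f(6.5) ≈ 2.25129.
Sum = Δt · [f(19/6) + f(23/6) + f(4.5) + ...].
Sum ≈ 8.19051.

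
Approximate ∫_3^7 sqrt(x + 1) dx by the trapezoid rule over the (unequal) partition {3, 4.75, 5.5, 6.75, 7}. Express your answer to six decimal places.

9.738369

Subinterval widths: 1.75, 0.75, 1.25, 0.25.
f(3) ≈ 2.000000, f(4.75) ≈ 2.397916, f(5.5) ≈ 2.549510, f(6.75) ≈ 2.783882, f(7) ≈ 2.828427.
On each subinterval the trapezoid contributes (Δx_i/2)·[f(x_{i-1}) + f(x_i)].
Sum ≈ 9.738369.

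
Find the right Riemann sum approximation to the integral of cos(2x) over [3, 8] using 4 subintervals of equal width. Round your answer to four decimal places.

Δx = (8 − 3)/4 = 1.25.
Right endpoints: 4.25, 5.5, 6.75, 8.
f(4.25) ≈ -0.6020, f(5.5) ≈ 0.0044, f(6.75) ≈ 0.5949, f(8) ≈ -0.9577.
Sum = Δx · [f(4.25) + f(5.5) + f(6.75) + f(8)].
Sum ≈ -1.2004.

-1.2004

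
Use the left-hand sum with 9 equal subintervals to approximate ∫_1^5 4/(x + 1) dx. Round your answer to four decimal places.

Δx = (5 − 1)/9 = 4/9.
Left endpoints: 1, 13/9, 17/9, 7/3, 25/9, 29/9, 11/3, 37/9, 41/9.
f(1) = 2, f(13/9) = 18/11, f(17/9) = 18/13, f(7/3) = 1.2, f(25/9) = 18/17, f(29/9) = 18/19, f(11/3) = 6/7, f(37/9) = 18/23, f(41/9) = 0.72.
Sum = Δx · [f(1) + f(13/9) + f(17/9) + ...].
Sum ≈ 4.7053.

4.7053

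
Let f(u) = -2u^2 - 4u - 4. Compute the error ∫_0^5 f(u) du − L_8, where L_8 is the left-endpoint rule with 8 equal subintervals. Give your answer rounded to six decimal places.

Exact integral: ∫_0^5 f(u) du ≈ -153.33333333.
L_8 = -132.109375.
Error ≈ -153.33333333 − (-132.109375) ≈ -21.223958.

-21.223958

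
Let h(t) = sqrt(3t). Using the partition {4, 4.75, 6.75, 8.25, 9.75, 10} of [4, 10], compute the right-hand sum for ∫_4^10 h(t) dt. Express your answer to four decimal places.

Subinterval widths: 0.75, 2, 1.5, 1.5, 0.25.
Right endpoints: 4.75, 6.75, 8.25, 9.75, 10.
h(4.75) ≈ 3.7749, h(6.75) ≈ 4.5000, h(8.25) ≈ 4.9749, h(9.75) ≈ 5.4083, h(10) ≈ 5.4772.
Sum = Σ Δt_i · h(t_i).
Sum ≈ 28.7754.

28.7754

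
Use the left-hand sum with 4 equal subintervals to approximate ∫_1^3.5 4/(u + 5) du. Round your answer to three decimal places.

Δu = (3.5 − 1)/4 = 0.625.
Left endpoints: 1, 1.625, 2.25, 2.875.
f(1) = 2/3, f(1.625) = 32/53, f(2.25) = 16/29, f(2.875) = 32/63.
Sum = Δu · [f(1) + f(1.625) + f(2.25) + f(2.875)].
Sum ≈ 1.456.

1.456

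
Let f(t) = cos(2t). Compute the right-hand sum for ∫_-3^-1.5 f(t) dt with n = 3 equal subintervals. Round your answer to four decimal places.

-0.6800

Δt = (-1.5 − (-3))/3 = 0.5.
Right endpoints: -2.5, -2, -1.5.
f(-2.5) ≈ 0.2837, f(-2) ≈ -0.6536, f(-1.5) ≈ -0.9900.
Sum = Δt · [f(-2.5) + f(-2) + f(-1.5)].
Sum ≈ -0.6800.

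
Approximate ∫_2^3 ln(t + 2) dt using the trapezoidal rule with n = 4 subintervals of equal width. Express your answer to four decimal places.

1.5018

Δt = (3 − 2)/4 = 0.25.
f(2) ≈ 1.3863, f(2.25) ≈ 1.4469, f(2.5) ≈ 1.5041, f(2.75) ≈ 1.5581, f(3) ≈ 1.6094.
T_4 = (Δt/2)·[f(t_0) + 2f(t_1) + 2f(t_2) + 2f(t_3) + f(t_4)].
Sum ≈ 1.5018.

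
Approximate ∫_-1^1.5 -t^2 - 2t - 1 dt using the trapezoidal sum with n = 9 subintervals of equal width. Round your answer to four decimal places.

-5.2405

Δt = (1.5 − (-1))/9 = 5/18.
f(-1) = 0, f(-13/18) = -25/324, f(-4/9) = -25/81, f(-1/6) = -25/36, f(1/9) = -100/81, f(7/18) = -625/324, f(2/3) = -25/9, f(17/18) = -1225/324, f(11/9) = -400/81, f(1.5) = -6.25.
T_9 = (Δt/2)·[f(t_0) + 2f(t_1) + ... + 2f(t_{8}) + f(t_9)].
Sum ≈ -5.2405.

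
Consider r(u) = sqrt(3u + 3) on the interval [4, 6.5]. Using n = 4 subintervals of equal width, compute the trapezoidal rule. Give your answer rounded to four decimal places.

10.8048

Δu = (6.5 − 4)/4 = 0.625.
r(4) ≈ 3.8730, r(4.625) ≈ 4.1079, r(5.25) ≈ 4.3301, r(5.875) ≈ 4.5415, r(6.5) ≈ 4.7434.
T_4 = (Δu/2)·[r(u_0) + 2r(u_1) + 2r(u_2) + 2r(u_3) + r(u_4)].
Sum ≈ 10.8048.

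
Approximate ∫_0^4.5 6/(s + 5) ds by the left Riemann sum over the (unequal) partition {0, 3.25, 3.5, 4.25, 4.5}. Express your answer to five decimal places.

4.77339

Subinterval widths: 3.25, 0.25, 0.75, 0.25.
Left endpoints: 0, 3.25, 3.5, 4.25.
f(0) = 1.2, f(3.25) = 8/11, f(3.5) = 12/17, f(4.25) = 24/37.
Sum = Σ Δs_i · f(s_i).
Sum ≈ 4.77339.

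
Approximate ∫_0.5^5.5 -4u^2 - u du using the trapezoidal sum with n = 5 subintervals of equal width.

-240

Δu = (5.5 − 0.5)/5 = 1.
f(0.5) = -1.5, f(1.5) = -10.5, f(2.5) = -27.5, f(3.5) = -52.5, f(4.5) = -85.5, f(5.5) = -126.5.
T_5 = (Δu/2)·[f(u_0) + 2f(u_1) + ... + 2f(u_{4}) + f(u_5)].
Sum = -240.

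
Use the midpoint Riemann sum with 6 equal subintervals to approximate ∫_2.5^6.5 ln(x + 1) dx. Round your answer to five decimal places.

Δx = (6.5 − 2.5)/6 = 2/3.
Midpoints: 17/6, 3.5, 25/6, 29/6, 5.5, 37/6.
f(17/6) ≈ 1.34373, f(3.5) ≈ 1.50408, f(25/6) ≈ 1.64223, f(29/6) ≈ 1.76359, f(5.5) ≈ 1.87180, f(37/6) ≈ 1.96944.
Sum = Δx · [f(17/6) + f(3.5) + f(25/6) + ...].
Sum ≈ 6.72991.

6.72991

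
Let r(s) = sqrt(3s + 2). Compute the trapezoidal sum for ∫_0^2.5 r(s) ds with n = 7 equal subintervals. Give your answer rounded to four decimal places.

5.8723

Δs = (2.5 − 0)/7 = 5/14.
r(0) ≈ 1.4142, r(5/14) ≈ 1.7525, r(5/7) ≈ 2.0354, r(15/14) ≈ 2.2835, r(10/7) ≈ 2.5071, r(25/14) ≈ 2.7124, r(15/7) ≈ 2.9032, r(2.5) ≈ 3.0822.
T_7 = (Δs/2)·[r(s_0) + 2r(s_1) + ... + 2r(s_{6}) + r(s_7)].
Sum ≈ 5.8723.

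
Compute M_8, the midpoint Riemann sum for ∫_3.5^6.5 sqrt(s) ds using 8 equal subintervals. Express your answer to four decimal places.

6.6830

Δs = (6.5 − 3.5)/8 = 0.375.
Midpoints: 3.6875, 4.0625, 4.4375, 4.8125, 5.1875, 5.5625, 5.9375, 6.3125.
f(3.6875) ≈ 1.9203, f(4.0625) ≈ 2.0156, f(4.4375) ≈ 2.1065, f(4.8125) ≈ 2.1937, f(5.1875) ≈ 2.2776, f(5.5625) ≈ 2.3585, f(5.9375) ≈ 2.4367, f(6.3125) ≈ 2.5125.
Sum = Δs · [f(3.6875) + f(4.0625) + f(4.4375) + ...].
Sum ≈ 6.6830.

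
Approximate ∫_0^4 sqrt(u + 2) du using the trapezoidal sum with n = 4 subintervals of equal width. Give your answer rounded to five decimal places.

7.89997

Δu = (4 − 0)/4 = 1.
f(0) ≈ 1.41421, f(1) ≈ 1.73205, f(2) ≈ 2.00000, f(3) ≈ 2.23607, f(4) ≈ 2.44949.
T_4 = (Δu/2)·[f(u_0) + 2f(u_1) + 2f(u_2) + 2f(u_3) + f(u_4)].
Sum ≈ 7.89997.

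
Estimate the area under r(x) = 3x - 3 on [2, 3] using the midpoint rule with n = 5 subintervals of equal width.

Δx = (3 − 2)/5 = 0.2.
Midpoints: 2.1, 2.3, 2.5, 2.7, 2.9.
r(2.1) = 3.3, r(2.3) = 3.9, r(2.5) = 4.5, r(2.7) = 5.1, r(2.9) = 5.7.
Sum = Δx · [r(2.1) + r(2.3) + r(2.5) + r(2.7) + r(2.9)].
Sum = 4.5.

4.5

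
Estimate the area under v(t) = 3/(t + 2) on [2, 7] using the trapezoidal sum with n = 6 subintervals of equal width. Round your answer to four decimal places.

2.4415

Δt = (7 − 2)/6 = 5/6.
v(2) = 0.75, v(17/6) = 18/29, v(11/3) = 9/17, v(4.5) = 6/13, v(16/3) = 9/22, v(37/6) = 18/49, v(7) = 1/3.
T_6 = (Δt/2)·[v(t_0) + 2v(t_1) + ... + 2v(t_{5}) + v(t_6)].
Sum ≈ 2.4415.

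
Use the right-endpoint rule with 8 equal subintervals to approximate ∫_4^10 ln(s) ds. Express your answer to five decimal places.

11.81726

Δs = (10 − 4)/8 = 0.75.
Right endpoints: 4.75, 5.5, 6.25, 7, 7.75, 8.5, 9.25, 10.
f(4.75) ≈ 1.55814, f(5.5) ≈ 1.70475, f(6.25) ≈ 1.83258, f(7) ≈ 1.94591, f(7.75) ≈ 2.04769, f(8.5) ≈ 2.14007, f(9.25) ≈ 2.22462, f(10) ≈ 2.30259.
Sum = Δs · [f(4.75) + f(5.5) + f(6.25) + ...].
Sum ≈ 11.81726.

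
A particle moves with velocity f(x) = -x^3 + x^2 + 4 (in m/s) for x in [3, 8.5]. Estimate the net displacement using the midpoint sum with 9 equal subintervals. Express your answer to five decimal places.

-1064.27582

Δx = (8.5 − 3)/9 = 11/18.
Midpoints: 119/36, 47/12, 163/36, 185/36, 5.75, 229/36, 251/36, 91/12, 295/36.
f(119/36) = -988739/46656, f(47/12) = -70403/1728, f(163/36) = -3187639/46656, f(185/36) = -4912901/46656, f(5.75) = -153.046875, f(229/36) = -9934489/46656, f(251/36) = -13358591/46656, f(91/12) = -647287/1728, f(295/36) = -22352851/46656.
Sum = Δx · [f(119/36) + f(47/12) + f(163/36) + ...].
Sum ≈ -1064.27582.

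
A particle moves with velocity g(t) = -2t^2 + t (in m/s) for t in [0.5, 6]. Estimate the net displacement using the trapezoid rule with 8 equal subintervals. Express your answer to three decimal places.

Δt = (6 − 0.5)/8 = 0.6875.
g(0.5) = 0, g(1.1875) = -1.6328125, g(1.875) = -5.15625, g(2.5625) = -10.5703125, g(3.25) = -17.875, g(3.9375) = -27.0703125, g(4.625) = -38.15625, g(5.3125) = -51.1328125, g(6) = -66.
T_8 = (Δt/2)·[g(t_0) + 2g(t_1) + ... + 2g(t_{7}) + g(t_8)].
Sum ≈ -126.908.

-126.908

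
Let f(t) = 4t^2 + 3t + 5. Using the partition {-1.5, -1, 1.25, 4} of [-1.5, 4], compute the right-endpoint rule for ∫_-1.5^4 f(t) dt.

Subinterval widths: 0.5, 2.25, 2.75.
Right endpoints: -1, 1.25, 4.
f(-1) = 6, f(1.25) = 15, f(4) = 81.
Sum = Σ Δt_i · f(t_i).
Sum = 259.5.

259.5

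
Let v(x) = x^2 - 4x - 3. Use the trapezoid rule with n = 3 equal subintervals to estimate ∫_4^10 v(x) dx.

Δx = (10 − 4)/3 = 2.
v(4) = -3, v(6) = 9, v(8) = 29, v(10) = 57.
T_3 = (Δx/2)·[v(x_0) + 2v(x_1) + 2v(x_2) + v(x_3)].
Sum = 130.

130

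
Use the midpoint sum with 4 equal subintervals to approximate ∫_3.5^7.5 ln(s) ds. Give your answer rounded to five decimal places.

Δs = (7.5 − 3.5)/4 = 1.
Midpoints: 4, 5, 6, 7.
f(4) ≈ 1.38629, f(5) ≈ 1.60944, f(6) ≈ 1.79176, f(7) ≈ 1.94591.
Sum = Δs · [f(4) + f(5) + f(6) + f(7)].
Sum ≈ 6.73340.

6.73340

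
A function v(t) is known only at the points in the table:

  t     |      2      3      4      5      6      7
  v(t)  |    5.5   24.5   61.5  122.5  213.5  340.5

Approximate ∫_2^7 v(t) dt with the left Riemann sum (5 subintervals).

427.5

Δt = 1.
Sum = 1·[5.5 + 24.5 + 61.5 + 122.5 + 213.5] = 427.5.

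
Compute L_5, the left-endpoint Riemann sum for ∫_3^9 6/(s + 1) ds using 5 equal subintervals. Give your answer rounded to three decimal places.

6.075

Δs = (9 − 3)/5 = 1.2.
Left endpoints: 3, 4.2, 5.4, 6.6, 7.8.
f(3) = 1.5, f(4.2) = 15/13, f(5.4) = 0.9375, f(6.6) = 15/19, f(7.8) = 15/22.
Sum = Δs · [f(3) + f(4.2) + f(5.4) + f(6.6) + f(7.8)].
Sum ≈ 6.075.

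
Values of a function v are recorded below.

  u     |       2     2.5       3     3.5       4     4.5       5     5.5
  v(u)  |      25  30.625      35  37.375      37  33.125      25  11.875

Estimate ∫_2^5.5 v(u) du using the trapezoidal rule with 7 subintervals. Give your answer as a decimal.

Δu = 0.5.
T_7 = (0.5/2)·[25 + 2·30.625 + 2·35 + 2·37.375 + 2·37 + 2·33.125 + 2·25 + 11.875] = 108.28125.

108.28125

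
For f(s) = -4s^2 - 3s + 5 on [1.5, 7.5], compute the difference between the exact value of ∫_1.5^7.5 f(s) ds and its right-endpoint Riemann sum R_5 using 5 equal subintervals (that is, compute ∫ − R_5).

146.16

Exact integral: ∫_1.5^7.5 f(s) ds = -609.
R_5 = -755.16.
Error = -609 − (-755.16) = 146.16.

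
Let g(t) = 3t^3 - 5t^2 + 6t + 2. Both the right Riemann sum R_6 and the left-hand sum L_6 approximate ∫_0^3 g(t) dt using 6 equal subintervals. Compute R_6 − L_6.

R_6 = 63.3125.
L_6 = 36.3125.
R_6 − L_6 = 27.

27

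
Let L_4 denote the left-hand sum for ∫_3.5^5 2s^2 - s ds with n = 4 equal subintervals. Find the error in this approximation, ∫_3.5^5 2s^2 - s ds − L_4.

4.4296875

Exact integral: ∫_3.5^5 f(s) ds = 48.375.
L_4 = 43.9453125.
Error = 48.375 − 43.9453125 = 4.4296875.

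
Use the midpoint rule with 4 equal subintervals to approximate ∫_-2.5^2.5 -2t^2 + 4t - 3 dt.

-34.53125

Δt = (2.5 − (-2.5))/4 = 1.25.
Midpoints: -1.875, -0.625, 0.625, 1.875.
f(-1.875) = -17.53125, f(-0.625) = -6.28125, f(0.625) = -1.28125, f(1.875) = -2.53125.
Sum = Δt · [f(-1.875) + f(-0.625) + f(0.625) + f(1.875)].
Sum = -34.53125.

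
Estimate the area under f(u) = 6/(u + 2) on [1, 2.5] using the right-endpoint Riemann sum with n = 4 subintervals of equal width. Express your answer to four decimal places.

2.3121

Δu = (2.5 − 1)/4 = 0.375.
Right endpoints: 1.375, 1.75, 2.125, 2.5.
f(1.375) = 16/9, f(1.75) = 1.6, f(2.125) = 16/11, f(2.5) = 4/3.
Sum = Δu · [f(1.375) + f(1.75) + f(2.125) + f(2.5)].
Sum ≈ 2.3121.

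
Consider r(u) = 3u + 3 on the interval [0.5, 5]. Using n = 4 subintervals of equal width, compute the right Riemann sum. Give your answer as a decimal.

Δu = (5 − 0.5)/4 = 1.125.
Right endpoints: 1.625, 2.75, 3.875, 5.
r(1.625) = 7.875, r(2.75) = 11.25, r(3.875) = 14.625, r(5) = 18.
Sum = Δu · [r(1.625) + r(2.75) + r(3.875) + r(5)].
Sum = 58.21875.

58.21875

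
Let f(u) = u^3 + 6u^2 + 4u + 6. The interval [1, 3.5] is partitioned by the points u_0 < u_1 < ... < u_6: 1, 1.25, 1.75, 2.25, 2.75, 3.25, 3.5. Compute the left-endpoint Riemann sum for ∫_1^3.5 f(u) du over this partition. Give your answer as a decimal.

Subinterval widths: 0.25, 0.5, 0.5, 0.5, 0.5, 0.25.
Left endpoints: 1, 1.25, 1.75, 2.25, 2.75, 3.25.
f(1) = 17, f(1.25) = 22.328125, f(1.75) = 36.734375, f(2.25) = 56.765625, f(2.75) = 83.171875, f(3.25) = 116.703125.
Sum = Σ Δu_i · f(u_i).
Sum = 132.92578125.

132.92578125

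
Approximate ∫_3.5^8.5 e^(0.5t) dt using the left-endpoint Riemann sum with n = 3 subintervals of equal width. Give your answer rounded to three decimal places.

Δt = (8.5 − 3.5)/3 = 5/3.
Left endpoints: 3.5, 31/6, 41/6.
f(3.5) ≈ 5.755, f(31/6) ≈ 13.241, f(41/6) ≈ 30.468.
Sum = Δt · [f(3.5) + f(31/6) + f(41/6)].
Sum ≈ 82.439.

82.439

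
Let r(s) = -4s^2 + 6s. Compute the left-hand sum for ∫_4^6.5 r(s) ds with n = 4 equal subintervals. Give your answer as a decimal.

-174.609375

Δs = (6.5 − 4)/4 = 0.625.
Left endpoints: 4, 4.625, 5.25, 5.875.
r(4) = -40, r(4.625) = -57.8125, r(5.25) = -78.75, r(5.875) = -102.8125.
Sum = Δs · [r(4) + r(4.625) + r(5.25) + r(5.875)].
Sum = -174.609375.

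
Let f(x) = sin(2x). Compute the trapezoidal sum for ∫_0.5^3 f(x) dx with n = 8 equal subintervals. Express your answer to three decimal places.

Δx = (3 − 0.5)/8 = 0.3125.
f(0.5) ≈ 0.841, f(0.8125) ≈ 0.999, f(1.125) ≈ 0.778, f(1.4375) ≈ 0.263, f(1.75) ≈ -0.351, f(2.0625) ≈ -0.832, f(2.375) ≈ -0.999, f(2.6875) ≈ -0.788, f(3) ≈ -0.279.
T_8 = (Δx/2)·[f(x_0) + 2f(x_1) + ... + 2f(x_{7}) + f(x_8)].
Sum ≈ -0.203.

-0.203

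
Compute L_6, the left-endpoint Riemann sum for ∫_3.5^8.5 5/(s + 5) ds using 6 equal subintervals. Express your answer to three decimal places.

Δs = (8.5 − 3.5)/6 = 5/6.
Left endpoints: 3.5, 13/3, 31/6, 6, 41/6, 23/3.
f(3.5) = 10/17, f(13/3) = 15/28, f(31/6) = 30/61, f(6) = 5/11, f(41/6) = 30/71, f(23/3) = 15/38.
Sum = Δs · [f(3.5) + f(13/3) + f(31/6) + ...].
Sum ≈ 2.406.

2.406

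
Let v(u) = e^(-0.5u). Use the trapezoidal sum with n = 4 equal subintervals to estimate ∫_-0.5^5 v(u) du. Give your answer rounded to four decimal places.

2.4978

Δu = (5 − (-0.5))/4 = 1.375.
v(-0.5) ≈ 1.2840, v(0.875) ≈ 0.6456, v(2.25) ≈ 0.3247, v(3.625) ≈ 0.1632, v(5) ≈ 0.0821.
T_4 = (Δu/2)·[v(u_0) + 2v(u_1) + 2v(u_2) + 2v(u_3) + v(u_4)].
Sum ≈ 2.4978.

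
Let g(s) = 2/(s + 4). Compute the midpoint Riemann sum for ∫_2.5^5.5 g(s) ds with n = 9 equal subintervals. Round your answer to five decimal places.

0.75886

Δs = (5.5 − 2.5)/9 = 1/3.
Midpoints: 8/3, 3, 10/3, 11/3, 4, 13/3, 14/3, 5, 16/3.
g(8/3) = 0.3, g(3) = 2/7, g(10/3) = 3/11, g(11/3) = 6/23, g(4) = 0.25, g(13/3) = 0.24, g(14/3) = 3/13, g(5) = 2/9, g(16/3) = 3/14.
Sum = Δs · [g(8/3) + g(3) + g(10/3) + ...].
Sum ≈ 0.75886.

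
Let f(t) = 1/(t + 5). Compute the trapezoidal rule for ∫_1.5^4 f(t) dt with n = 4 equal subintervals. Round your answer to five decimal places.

0.32579

Δt = (4 − 1.5)/4 = 0.625.
f(1.5) = 2/13, f(2.125) = 8/57, f(2.75) = 4/31, f(3.375) = 8/67, f(4) = 1/9.
T_4 = (Δt/2)·[f(t_0) + 2f(t_1) + 2f(t_2) + 2f(t_3) + f(t_4)].
Sum ≈ 0.32579.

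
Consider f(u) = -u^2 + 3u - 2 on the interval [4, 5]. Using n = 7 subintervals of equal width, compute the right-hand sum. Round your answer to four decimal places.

-9.2653

Δu = (5 − 4)/7 = 1/7.
Right endpoints: 29/7, 30/7, 31/7, 32/7, 33/7, 34/7, 5.
f(29/7) = -330/49, f(30/7) = -368/49, f(31/7) = -408/49, f(32/7) = -450/49, f(33/7) = -494/49, f(34/7) = -540/49, f(5) = -12.
Sum = Δu · [f(29/7) + f(30/7) + f(31/7) + ...].
Sum ≈ -9.2653.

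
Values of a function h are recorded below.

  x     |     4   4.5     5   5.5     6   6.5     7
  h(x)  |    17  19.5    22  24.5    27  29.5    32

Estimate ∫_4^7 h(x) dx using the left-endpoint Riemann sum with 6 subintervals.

Δx = 0.5.
Sum = 0.5·[17 + 19.5 + 22 + 24.5 + 27 + 29.5] = 69.75.

69.75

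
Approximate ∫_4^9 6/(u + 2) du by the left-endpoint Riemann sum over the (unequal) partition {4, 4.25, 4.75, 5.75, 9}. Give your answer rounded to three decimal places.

Subinterval widths: 0.25, 0.5, 1, 3.25.
Left endpoints: 4, 4.25, 4.75, 5.75.
f(4) = 1, f(4.25) = 0.96, f(4.75) = 8/9, f(5.75) = 24/31.
Sum = Σ Δu_i · f(u_i).
Sum ≈ 4.135.

4.135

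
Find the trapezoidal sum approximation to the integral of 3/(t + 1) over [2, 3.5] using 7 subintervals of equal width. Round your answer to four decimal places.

Δt = (3.5 − 2)/7 = 3/14.
f(2) = 1, f(31/14) = 14/15, f(17/7) = 0.875, f(37/14) = 14/17, f(20/7) = 7/9, f(43/14) = 14/19, f(23/7) = 0.7, f(3.5) = 2/3.
T_7 = (Δt/2)·[f(t_0) + 2f(t_1) + ... + 2f(t_{6}) + f(t_7)].
Sum ≈ 1.2171.

1.2171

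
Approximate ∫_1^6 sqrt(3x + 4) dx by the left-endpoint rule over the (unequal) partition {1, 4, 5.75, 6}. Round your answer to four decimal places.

Subinterval widths: 3, 1.75, 0.25.
Left endpoints: 1, 4, 5.75.
f(1) ≈ 2.6458, f(4) ≈ 4.0000, f(5.75) ≈ 4.6098.
Sum = Σ Δx_i · f(x_i).
Sum ≈ 16.0897.

16.0897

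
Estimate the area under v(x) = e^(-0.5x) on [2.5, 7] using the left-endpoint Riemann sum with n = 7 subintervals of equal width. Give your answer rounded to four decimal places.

0.5994

Δx = (7 − 2.5)/7 = 9/14.
Left endpoints: 2.5, 22/7, 53/14, 31/7, 71/14, 40/7, 89/14.
v(2.5) ≈ 0.2865, v(22/7) ≈ 0.2077, v(53/14) ≈ 0.1506, v(31/7) ≈ 0.1092, v(71/14) ≈ 0.0792, v(40/7) ≈ 0.0574, v(89/14) ≈ 0.0416.
Sum = Δx · [v(2.5) + v(22/7) + v(53/14) + ...].
Sum ≈ 0.5994.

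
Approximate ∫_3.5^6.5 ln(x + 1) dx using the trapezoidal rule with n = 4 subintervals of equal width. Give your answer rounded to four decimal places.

5.3393

Δx = (6.5 − 3.5)/4 = 0.75.
f(3.5) ≈ 1.5041, f(4.25) ≈ 1.6582, f(5) ≈ 1.7918, f(5.75) ≈ 1.9095, f(6.5) ≈ 2.0149.
T_4 = (Δx/2)·[f(x_0) + 2f(x_1) + 2f(x_2) + 2f(x_3) + f(x_4)].
Sum ≈ 5.3393.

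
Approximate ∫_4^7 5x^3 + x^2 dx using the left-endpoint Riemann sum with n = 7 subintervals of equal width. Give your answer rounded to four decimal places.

Δx = (7 − 4)/7 = 3/7.
Left endpoints: 4, 31/7, 34/7, 37/7, 40/7, 43/7, 46/7.
f(4) = 336, f(31/7) = 155682/343, f(34/7) = 204612/343, f(37/7) = 262848/343, f(40/7) = 331200/343, f(43/7) = 410478/343, f(46/7) = 501492/343.
Sum = Δx · [f(4) + f(31/7) + f(34/7) + ...].
Sum ≈ 2475.9184.

2475.9184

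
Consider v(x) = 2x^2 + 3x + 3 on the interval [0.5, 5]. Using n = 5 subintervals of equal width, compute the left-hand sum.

106.74

Δx = (5 − 0.5)/5 = 0.9.
Left endpoints: 0.5, 1.4, 2.3, 3.2, 4.1.
v(0.5) = 5, v(1.4) = 11.12, v(2.3) = 20.48, v(3.2) = 33.08, v(4.1) = 48.92.
Sum = Δx · [v(0.5) + v(1.4) + v(2.3) + v(3.2) + v(4.1)].
Sum = 106.74.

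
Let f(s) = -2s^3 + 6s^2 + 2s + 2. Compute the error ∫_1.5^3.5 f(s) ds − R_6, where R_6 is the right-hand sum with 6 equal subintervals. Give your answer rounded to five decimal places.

2.83333

Exact integral: ∫_1.5^3.5 f(s) ds = 20.5.
R_6 ≈ 17.6666667.
Error ≈ 20.5 − 17.6666667 ≈ 2.83333.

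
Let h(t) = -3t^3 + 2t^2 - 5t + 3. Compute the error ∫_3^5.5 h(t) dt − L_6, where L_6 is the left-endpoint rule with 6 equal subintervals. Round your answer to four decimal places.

Exact integral: ∫_3^5.5 h(t) dt ≈ -578.255208.
L_6 ≈ -500.018084.
Error ≈ -578.255208 − (-500.018084) ≈ -78.2371.

-78.2371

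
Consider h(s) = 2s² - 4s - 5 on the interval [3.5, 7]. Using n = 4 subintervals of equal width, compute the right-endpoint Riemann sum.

Δs = (7 − 3.5)/4 = 0.875.
Right endpoints: 4.375, 5.25, 6.125, 7.
h(4.375) = 15.78125, h(5.25) = 29.125, h(6.125) = 45.53125, h(7) = 65.
Sum = Δs · [h(4.375) + h(5.25) + h(6.125) + h(7)].
Sum = 136.0078125.

136.0078125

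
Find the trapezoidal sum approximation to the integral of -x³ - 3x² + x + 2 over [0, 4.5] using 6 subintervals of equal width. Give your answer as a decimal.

Δx = (4.5 − 0)/6 = 0.75.
f(0) = 2, f(0.75) = 0.640625, f(1.5) = -6.625, f(2.25) = -22.328125, f(3) = -49, f(3.75) = -89.171875, f(4.5) = -145.375.
T_6 = (Δx/2)·[f(x_0) + 2f(x_1) + ... + 2f(x_{5}) + f(x_6)].
Sum = -178.62890625.

-178.62890625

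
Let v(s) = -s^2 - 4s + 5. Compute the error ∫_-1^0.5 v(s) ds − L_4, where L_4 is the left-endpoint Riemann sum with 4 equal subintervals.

Exact integral: ∫_-1^0.5 v(s) ds = 8.625.
L_4 = 9.57421875.
Error = 8.625 − 9.57421875 = -0.94921875.

-0.94921875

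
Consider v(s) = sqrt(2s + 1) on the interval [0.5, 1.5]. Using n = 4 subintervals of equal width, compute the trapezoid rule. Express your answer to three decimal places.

1.723

Δs = (1.5 − 0.5)/4 = 0.25.
v(0.5) ≈ 1.414, v(0.75) ≈ 1.581, v(1) ≈ 1.732, v(1.25) ≈ 1.871, v(1.5) ≈ 2.000.
T_4 = (Δs/2)·[v(s_0) + 2v(s_1) + 2v(s_2) + 2v(s_3) + v(s_4)].
Sum ≈ 1.723.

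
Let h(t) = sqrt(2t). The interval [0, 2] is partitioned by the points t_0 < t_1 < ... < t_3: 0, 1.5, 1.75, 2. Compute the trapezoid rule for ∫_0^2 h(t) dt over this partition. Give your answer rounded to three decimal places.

Subinterval widths: 1.5, 0.25, 0.25.
h(0) ≈ 0.000, h(1.5) ≈ 1.732, h(1.75) ≈ 1.871, h(2) ≈ 2.000.
On each subinterval the trapezoid contributes (Δt_i/2)·[h(t_{i-1}) + h(t_i)].
Sum ≈ 2.233.

2.233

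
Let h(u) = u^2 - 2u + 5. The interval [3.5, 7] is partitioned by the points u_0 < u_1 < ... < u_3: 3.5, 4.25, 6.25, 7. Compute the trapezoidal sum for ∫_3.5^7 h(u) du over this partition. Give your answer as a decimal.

Subinterval widths: 0.75, 2, 0.75.
h(3.5) = 10.25, h(4.25) = 14.5625, h(6.25) = 31.5625, h(7) = 40.
On each subinterval the trapezoid contributes (Δu_i/2)·[h(u_{i-1}) + h(u_i)].
Sum = 82.265625.

82.265625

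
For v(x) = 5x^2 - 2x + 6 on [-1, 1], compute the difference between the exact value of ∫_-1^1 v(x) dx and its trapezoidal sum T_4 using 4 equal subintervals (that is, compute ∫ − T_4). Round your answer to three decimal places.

Exact integral: ∫_-1^1 v(x) dx ≈ 15.33333.
T_4 = 15.75.
Error ≈ 15.33333 − 15.75 ≈ -0.417.

-0.417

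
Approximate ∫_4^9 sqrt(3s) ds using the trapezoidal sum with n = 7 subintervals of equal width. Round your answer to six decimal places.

Δs = (9 − 4)/7 = 5/7.
f(4) ≈ 3.464102, f(33/7) ≈ 3.760699, f(38/7) ≈ 4.035556, f(43/7) ≈ 4.292851, f(48/7) ≈ 4.535574, f(53/7) ≈ 4.765951, f(58/7) ≈ 4.985694, f(9) ≈ 5.196152.
T_7 = (Δs/2)·[f(s_0) + 2f(s_1) + ... + 2f(s_{6}) + f(s_7)].
Sum ≈ 21.933180.

21.933180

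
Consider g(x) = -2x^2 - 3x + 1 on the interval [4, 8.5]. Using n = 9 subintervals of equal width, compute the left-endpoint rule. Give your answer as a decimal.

-415.5

Δx = (8.5 − 4)/9 = 0.5.
Left endpoints: 4, 4.5, 5, 5.5, 6, 6.5, 7, 7.5, 8.
g(4) = -43, g(4.5) = -53, g(5) = -64, g(5.5) = -76, g(6) = -89, g(6.5) = -103, g(7) = -118, g(7.5) = -134, g(8) = -151.
Sum = Δx · [g(4) + g(4.5) + g(5) + ...].
Sum = -415.5.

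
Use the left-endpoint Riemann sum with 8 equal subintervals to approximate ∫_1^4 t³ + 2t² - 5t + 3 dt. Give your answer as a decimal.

Δt = (4 − 1)/8 = 0.375.
Left endpoints: 1, 1.375, 1.75, 2.125, 2.5, 2.875, 3.25, 3.625.
f(1) = 1, f(1.375) = 1283/512, f(1.75) = 5.734375, f(2.125) = 5633/512, f(2.5) = 18.625, f(2.875) = 14807/512, f(3.25) = 42.203125, f(3.625) = 30101/512.
Sum = Δt · [f(1) + f(1.375) + f(1.75) + ...].
Sum = 63.29296875.

63.29296875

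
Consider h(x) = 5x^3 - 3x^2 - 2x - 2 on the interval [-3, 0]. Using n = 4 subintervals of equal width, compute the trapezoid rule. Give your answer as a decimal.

Δx = (0 − (-3))/4 = 0.75.
h(-3) = -158, h(-2.25) = -69.640625, h(-1.5) = -22.625, h(-0.75) = -4.296875, h(0) = -2.
T_4 = (Δx/2)·[h(x_0) + 2h(x_1) + 2h(x_2) + 2h(x_3) + h(x_4)].
Sum = -132.421875.

-132.421875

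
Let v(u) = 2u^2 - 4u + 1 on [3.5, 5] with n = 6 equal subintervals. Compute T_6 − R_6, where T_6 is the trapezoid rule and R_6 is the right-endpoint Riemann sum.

T_6 = 30.78125.
R_6 = 33.21875.
T_6 − R_6 = -2.4375.

-2.4375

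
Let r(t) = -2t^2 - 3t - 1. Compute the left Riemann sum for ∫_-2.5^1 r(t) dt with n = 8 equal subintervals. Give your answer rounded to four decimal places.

Δt = (1 − (-2.5))/8 = 0.4375.
Left endpoints: -2.5, -2.0625, -1.625, -1.1875, -0.75, -0.3125, 0.125, 0.5625.
r(-2.5) = -6, r(-2.0625) = -3.3203125, r(-1.625) = -1.40625, r(-1.1875) = -0.2578125, r(-0.75) = 0.125, r(-0.3125) = -0.2578125, r(0.125) = -1.40625, r(0.5625) = -3.3203125.
Sum = Δt · [r(-2.5) + r(-2.0625) + r(-1.625) + ...].
Sum ≈ -6.9316.

-6.9316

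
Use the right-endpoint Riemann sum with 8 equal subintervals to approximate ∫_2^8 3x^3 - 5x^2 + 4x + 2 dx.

Δx = (8 − 2)/8 = 0.75.
Right endpoints: 2.75, 3.5, 4.25, 5, 5.75, 6.5, 7.25, 8.
f(2.75) = 37.578125, f(3.5) = 83.375, f(4.25) = 158.984375, f(5) = 272, f(5.75) = 430.015625, f(6.5) = 640.625, f(7.25) = 911.421875, f(8) = 1250.
Sum = Δx · [f(2.75) + f(3.5) + f(4.25) + ...].
Sum = 2838.

2838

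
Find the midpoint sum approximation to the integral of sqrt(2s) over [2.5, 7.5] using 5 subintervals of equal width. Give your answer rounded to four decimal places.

Δs = (7.5 − 2.5)/5 = 1.
Midpoints: 3, 4, 5, 6, 7.
f(3) ≈ 2.4495, f(4) ≈ 2.8284, f(5) ≈ 3.1623, f(6) ≈ 3.4641, f(7) ≈ 3.7417.
Sum = Δs · [f(3) + f(4) + f(5) + f(6) + f(7)].
Sum ≈ 15.6460.

15.6460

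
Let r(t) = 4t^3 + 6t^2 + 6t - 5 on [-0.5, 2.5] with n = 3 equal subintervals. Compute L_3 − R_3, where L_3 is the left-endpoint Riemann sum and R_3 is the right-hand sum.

L_3 = 24.
R_3 = 141.
L_3 − R_3 = -117.

-117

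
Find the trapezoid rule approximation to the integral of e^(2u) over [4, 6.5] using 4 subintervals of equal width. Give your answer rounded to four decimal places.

Δu = (6.5 − 4)/4 = 0.625.
f(4) ≈ 2980.9580, f(4.625) ≈ 10404.5657, f(5.25) ≈ 36315.5027, f(5.875) ≈ 126753.5590, f(6.5) ≈ 442413.3920.
T_4 = (Δu/2)·[f(u_0) + 2f(u_1) + 2f(u_2) + 2f(u_3) + f(u_4)].
Sum ≈ 247606.7515.

247606.7515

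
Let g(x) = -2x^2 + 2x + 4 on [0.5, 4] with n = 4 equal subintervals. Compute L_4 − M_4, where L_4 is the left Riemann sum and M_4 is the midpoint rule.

9.37890625

L_4 = -3.0078125.
M_4 = -12.38671875.
L_4 − M_4 = 9.37890625.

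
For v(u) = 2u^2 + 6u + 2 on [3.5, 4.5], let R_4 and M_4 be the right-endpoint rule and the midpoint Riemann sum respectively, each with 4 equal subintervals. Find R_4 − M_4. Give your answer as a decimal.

R_4 = 60.9375.
M_4 = 58.15625.
R_4 − M_4 = 2.78125.

2.78125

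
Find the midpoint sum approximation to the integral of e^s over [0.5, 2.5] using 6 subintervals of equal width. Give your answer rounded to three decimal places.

Δs = (2.5 − 0.5)/6 = 1/3.
Midpoints: 2/3, 1, 4/3, 5/3, 2, 7/3.
f(2/3) ≈ 1.948, f(1) ≈ 2.718, f(4/3) ≈ 3.794, f(5/3) ≈ 5.294, f(2) ≈ 7.389, f(7/3) ≈ 10.312.
Sum = Δs · [f(2/3) + f(1) + f(4/3) + ...].
Sum ≈ 10.485.

10.485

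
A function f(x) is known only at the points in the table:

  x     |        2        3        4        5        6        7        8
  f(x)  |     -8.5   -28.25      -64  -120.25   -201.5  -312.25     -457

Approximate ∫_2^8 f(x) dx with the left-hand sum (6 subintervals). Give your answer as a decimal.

-734.75

Δx = 1.
Sum = 1·[(-8.5) + (-28.25) + (-64) + (-120.25) + (-201.5) + (-312.25)] = -734.75.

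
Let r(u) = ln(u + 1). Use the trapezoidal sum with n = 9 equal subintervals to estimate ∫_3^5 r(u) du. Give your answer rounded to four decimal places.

Δu = (5 − 3)/9 = 2/9.
r(3) ≈ 1.3863, r(29/9) ≈ 1.4404, r(31/9) ≈ 1.4917, r(11/3) ≈ 1.5404, r(35/9) ≈ 1.5870, r(37/9) ≈ 1.6314, r(13/3) ≈ 1.6740, r(41/9) ≈ 1.7148, r(43/9) ≈ 1.7540, r(5) ≈ 1.7918.
T_9 = (Δu/2)·[r(u_0) + 2r(u_1) + ... + 2r(u_{8}) + r(u_9)].
Sum ≈ 3.2050.

3.2050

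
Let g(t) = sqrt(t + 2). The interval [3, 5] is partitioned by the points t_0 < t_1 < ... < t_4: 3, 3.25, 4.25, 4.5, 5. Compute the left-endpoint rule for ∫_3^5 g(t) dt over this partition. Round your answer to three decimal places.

Subinterval widths: 0.25, 1, 0.25, 0.5.
Left endpoints: 3, 3.25, 4.25, 4.5.
g(3) ≈ 2.236, g(3.25) ≈ 2.291, g(4.25) ≈ 2.500, g(4.5) ≈ 2.550.
Sum = Σ Δt_i · g(t_i).
Sum ≈ 4.750.

4.750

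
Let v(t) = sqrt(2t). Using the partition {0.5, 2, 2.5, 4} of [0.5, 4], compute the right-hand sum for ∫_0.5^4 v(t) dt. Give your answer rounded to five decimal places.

Subinterval widths: 1.5, 0.5, 1.5.
Right endpoints: 2, 2.5, 4.
v(2) ≈ 2.00000, v(2.5) ≈ 2.23607, v(4) ≈ 2.82843.
Sum = Σ Δt_i · v(t_i).
Sum ≈ 8.36067.

8.36067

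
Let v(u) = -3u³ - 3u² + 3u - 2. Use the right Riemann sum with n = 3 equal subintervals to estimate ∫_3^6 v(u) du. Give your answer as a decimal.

Δu = (6 − 3)/3 = 1.
Right endpoints: 4, 5, 6.
v(4) = -230, v(5) = -437, v(6) = -740.
Sum = Δu · [v(4) + v(5) + v(6)].
Sum = -1407.

-1407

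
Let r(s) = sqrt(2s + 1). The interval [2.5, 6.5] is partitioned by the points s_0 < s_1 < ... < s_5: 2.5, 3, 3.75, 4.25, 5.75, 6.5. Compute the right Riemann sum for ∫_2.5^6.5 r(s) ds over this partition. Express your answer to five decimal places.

13.16013

Subinterval widths: 0.5, 0.75, 0.5, 1.5, 0.75.
Right endpoints: 3, 3.75, 4.25, 5.75, 6.5.
r(3) ≈ 2.64575, r(3.75) ≈ 2.91548, r(4.25) ≈ 3.08221, r(5.75) ≈ 3.53553, r(6.5) ≈ 3.74166.
Sum = Σ Δs_i · r(s_i).
Sum ≈ 13.16013.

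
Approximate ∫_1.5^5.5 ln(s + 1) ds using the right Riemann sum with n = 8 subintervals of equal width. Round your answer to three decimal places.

6.110

Δs = (5.5 − 1.5)/8 = 0.5.
Right endpoints: 2, 2.5, 3, 3.5, 4, 4.5, 5, 5.5.
f(2) ≈ 1.099, f(2.5) ≈ 1.253, f(3) ≈ 1.386, f(3.5) ≈ 1.504, f(4) ≈ 1.609, f(4.5) ≈ 1.705, f(5) ≈ 1.792, f(5.5) ≈ 1.872.
Sum = Δs · [f(2) + f(2.5) + f(3) + ...].
Sum ≈ 6.110.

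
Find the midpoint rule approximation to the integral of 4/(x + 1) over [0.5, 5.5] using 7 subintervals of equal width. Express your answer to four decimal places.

5.8309

Δx = (5.5 − 0.5)/7 = 5/7.
Midpoints: 6/7, 11/7, 16/7, 3, 26/7, 31/7, 36/7.
f(6/7) = 28/13, f(11/7) = 14/9, f(16/7) = 28/23, f(3) = 1, f(26/7) = 28/33, f(31/7) = 14/19, f(36/7) = 28/43.
Sum = Δx · [f(6/7) + f(11/7) + f(16/7) + ...].
Sum ≈ 5.8309.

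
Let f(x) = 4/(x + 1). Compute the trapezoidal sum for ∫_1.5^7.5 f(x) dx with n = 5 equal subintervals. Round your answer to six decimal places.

Δx = (7.5 − 1.5)/5 = 1.2.
f(1.5) = 1.6, f(2.7) = 40/37, f(3.9) = 40/49, f(5.1) = 40/61, f(6.3) = 40/73, f(7.5) = 8/17.
T_5 = (Δx/2)·[f(x_0) + 2f(x_1) + ... + 2f(x_{4}) + f(x_5)].
Sum ≈ 4.963662.

4.963662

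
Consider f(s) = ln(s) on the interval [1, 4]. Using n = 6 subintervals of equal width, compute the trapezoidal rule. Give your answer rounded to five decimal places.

Δs = (4 − 1)/6 = 0.5.
f(1) ≈ 0.00000, f(1.5) ≈ 0.40547, f(2) ≈ 0.69315, f(2.5) ≈ 0.91629, f(3) ≈ 1.09861, f(3.5) ≈ 1.25276, f(4) ≈ 1.38629.
T_6 = (Δs/2)·[f(s_0) + 2f(s_1) + ... + 2f(s_{5}) + f(s_6)].
Sum ≈ 2.52971.

2.52971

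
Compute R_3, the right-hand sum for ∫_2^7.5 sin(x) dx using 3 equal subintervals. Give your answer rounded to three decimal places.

-0.510

Δx = (7.5 − 2)/3 = 11/6.
Right endpoints: 23/6, 17/3, 7.5.
f(23/6) ≈ -0.638, f(17/3) ≈ -0.578, f(7.5) ≈ 0.938.
Sum = Δx · [f(23/6) + f(17/3) + f(7.5)].
Sum ≈ -0.510.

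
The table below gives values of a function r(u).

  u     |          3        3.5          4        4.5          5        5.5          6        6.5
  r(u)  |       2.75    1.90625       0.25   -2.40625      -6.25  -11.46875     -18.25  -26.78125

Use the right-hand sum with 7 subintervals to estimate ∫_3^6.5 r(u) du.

-31.5

Δu = 0.5.
Sum = 0.5·[1.90625 + 0.25 + (-2.40625) + (-6.25) + (-11.46875) + (-18.25) + (-26.78125)] = -31.5.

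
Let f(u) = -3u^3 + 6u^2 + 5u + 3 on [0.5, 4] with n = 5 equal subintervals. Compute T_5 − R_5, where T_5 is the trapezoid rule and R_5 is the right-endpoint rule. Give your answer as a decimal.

27.86875

T_5 = -18.40125.
R_5 = -46.27.
T_5 − R_5 = 27.86875.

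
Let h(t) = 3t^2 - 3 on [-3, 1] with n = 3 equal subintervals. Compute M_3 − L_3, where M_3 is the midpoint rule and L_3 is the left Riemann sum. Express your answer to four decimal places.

-21.3333

M_3 ≈ 14.222222.
L_3 ≈ 35.555556.
M_3 − L_3 ≈ -21.3333.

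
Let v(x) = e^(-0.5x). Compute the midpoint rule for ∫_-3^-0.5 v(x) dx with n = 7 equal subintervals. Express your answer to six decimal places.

6.386838

Δx = (-0.5 − (-3))/7 = 5/14.
Midpoints: -79/28, -69/28, -59/28, -1.75, -39/28, -29/28, -19/28.
v(-79/28) ≈ 4.098882, v(-69/28) ≈ 3.428569, v(-59/28) ≈ 2.867875, v(-1.75) ≈ 2.398875, v(-39/28) ≈ 2.006574, v(-29/28) ≈ 1.678427, v(-19/28) ≈ 1.403944.
Sum = Δx · [v(-79/28) + v(-69/28) + v(-59/28) + ...].
Sum ≈ 6.386838.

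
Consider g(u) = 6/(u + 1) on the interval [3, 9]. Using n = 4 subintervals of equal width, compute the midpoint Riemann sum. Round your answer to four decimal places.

5.4690

Δu = (9 − 3)/4 = 1.5.
Midpoints: 3.75, 5.25, 6.75, 8.25.
g(3.75) = 24/19, g(5.25) = 0.96, g(6.75) = 24/31, g(8.25) = 24/37.
Sum = Δu · [g(3.75) + g(5.25) + g(6.75) + g(8.25)].
Sum ≈ 5.4690.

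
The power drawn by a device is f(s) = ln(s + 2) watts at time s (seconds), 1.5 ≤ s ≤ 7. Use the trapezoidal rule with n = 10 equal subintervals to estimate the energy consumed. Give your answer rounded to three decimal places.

Δs = (7 − 1.5)/10 = 0.55.
f(1.5) ≈ 1.253, f(2.05) ≈ 1.399, f(2.6) ≈ 1.526, f(3.15) ≈ 1.639, f(3.7) ≈ 1.740, f(4.25) ≈ 1.833, f(4.8) ≈ 1.917, f(5.35) ≈ 1.995, f(5.9) ≈ 2.067, f(6.45) ≈ 2.134, f(7) ≈ 2.197.
T_10 = (Δs/2)·[f(s_0) + 2f(s_1) + ... + 2f(s_{9}) + f(s_10)].
Sum ≈ 9.886.

9.886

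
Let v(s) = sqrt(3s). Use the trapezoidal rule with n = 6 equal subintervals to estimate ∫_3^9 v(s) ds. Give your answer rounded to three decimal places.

Δs = (9 − 3)/6 = 1.
v(3) ≈ 3.000, v(4) ≈ 3.464, v(5) ≈ 3.873, v(6) ≈ 4.243, v(7) ≈ 4.583, v(8) ≈ 4.899, v(9) ≈ 5.196.
T_6 = (Δs/2)·[v(s_0) + 2v(s_1) + ... + 2v(s_{5}) + v(s_6)].
Sum ≈ 25.159.

25.159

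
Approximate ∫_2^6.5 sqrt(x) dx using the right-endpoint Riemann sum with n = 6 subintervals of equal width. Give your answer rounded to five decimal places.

9.58064

Δx = (6.5 − 2)/6 = 0.75.
Right endpoints: 2.75, 3.5, 4.25, 5, 5.75, 6.5.
f(2.75) ≈ 1.65831, f(3.5) ≈ 1.87083, f(4.25) ≈ 2.06155, f(5) ≈ 2.23607, f(5.75) ≈ 2.39792, f(6.5) ≈ 2.54951.
Sum = Δx · [f(2.75) + f(3.5) + f(4.25) + ...].
Sum ≈ 9.58064.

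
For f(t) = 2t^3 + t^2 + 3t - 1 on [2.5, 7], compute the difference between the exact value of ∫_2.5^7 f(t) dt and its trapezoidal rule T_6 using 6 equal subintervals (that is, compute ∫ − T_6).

Exact integral: ∫_2.5^7 f(t) dt = 1349.71875.
T_6 = 1362.1640625.
Error = 1349.71875 − 1362.1640625 = -12.4453125.

-12.4453125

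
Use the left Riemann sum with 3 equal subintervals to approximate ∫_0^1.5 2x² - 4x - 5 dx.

-9.25

Δx = (1.5 − 0)/3 = 0.5.
Left endpoints: 0, 0.5, 1.
f(0) = -5, f(0.5) = -6.5, f(1) = -7.
Sum = Δx · [f(0) + f(0.5) + f(1)].
Sum = -9.25.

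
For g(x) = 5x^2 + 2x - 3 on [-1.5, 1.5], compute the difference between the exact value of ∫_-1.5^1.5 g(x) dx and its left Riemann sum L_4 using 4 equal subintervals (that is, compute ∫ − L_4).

0.84375

Exact integral: ∫_-1.5^1.5 g(x) dx = 2.25.
L_4 = 1.40625.
Error = 2.25 − 1.40625 = 0.84375.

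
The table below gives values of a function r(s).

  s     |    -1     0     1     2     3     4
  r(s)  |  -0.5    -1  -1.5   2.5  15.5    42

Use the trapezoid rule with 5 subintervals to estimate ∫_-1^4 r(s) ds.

Δs = 1.
T_5 = (1/2)·[(-0.5) + 2·(-1) + 2·(-1.5) + 2·2.5 + 2·15.5 + 42] = 36.25.

36.25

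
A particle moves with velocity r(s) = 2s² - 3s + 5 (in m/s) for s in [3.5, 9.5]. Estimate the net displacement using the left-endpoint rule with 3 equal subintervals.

326

Δs = (9.5 − 3.5)/3 = 2.
Left endpoints: 3.5, 5.5, 7.5.
r(3.5) = 19, r(5.5) = 49, r(7.5) = 95.
Sum = Δs · [r(3.5) + r(5.5) + r(7.5)].
Sum = 326.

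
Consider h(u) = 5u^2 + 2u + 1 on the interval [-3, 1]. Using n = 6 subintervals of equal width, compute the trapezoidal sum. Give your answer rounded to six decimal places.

Δu = (1 − (-3))/6 = 2/3.
h(-3) = 40, h(-7/3) = 212/9, h(-5/3) = 104/9, h(-1) = 4, h(-1/3) = 8/9, h(1/3) = 20/9, h(1) = 8.
T_6 = (Δu/2)·[h(u_0) + 2h(u_1) + ... + 2h(u_{5}) + h(u_6)].
Sum ≈ 44.148148.

44.148148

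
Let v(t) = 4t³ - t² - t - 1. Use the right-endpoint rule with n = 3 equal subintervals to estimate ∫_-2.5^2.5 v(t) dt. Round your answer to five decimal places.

Δt = (2.5 − (-2.5))/3 = 5/3.
Right endpoints: -5/6, 5/6, 2.5.
v(-5/6) = -343/108, v(5/6) = -23/108, v(2.5) = 52.75.
Sum = Δt · [v(-5/6) + v(5/6) + v(2.5)].
Sum ≈ 82.26852.

82.26852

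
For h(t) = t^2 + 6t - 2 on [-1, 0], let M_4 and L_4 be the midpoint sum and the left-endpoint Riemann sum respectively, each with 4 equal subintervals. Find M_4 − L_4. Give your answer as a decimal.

M_4 = -4.671875.
L_4 = -5.28125.
M_4 − L_4 = 0.609375.

0.609375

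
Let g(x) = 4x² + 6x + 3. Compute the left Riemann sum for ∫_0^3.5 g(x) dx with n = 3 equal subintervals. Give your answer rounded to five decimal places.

Δx = (3.5 − 0)/3 = 7/6.
Left endpoints: 0, 7/6, 7/3.
g(0) = 3, g(7/6) = 139/9, g(7/3) = 349/9.
Sum = Δx · [g(0) + g(7/6) + g(7/3)].
Sum ≈ 66.75926.

66.75926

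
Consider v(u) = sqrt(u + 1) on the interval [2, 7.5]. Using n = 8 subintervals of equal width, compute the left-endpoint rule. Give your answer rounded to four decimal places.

Δu = (7.5 − 2)/8 = 0.6875.
Left endpoints: 2, 2.6875, 3.375, 4.0625, 4.75, 5.4375, 6.125, 6.8125.
v(2) ≈ 1.7321, v(2.6875) ≈ 1.9203, v(3.375) ≈ 2.0917, v(4.0625) ≈ 2.2500, v(4.75) ≈ 2.3979, v(5.4375) ≈ 2.5372, v(6.125) ≈ 2.6693, v(6.8125) ≈ 2.7951.
Sum = Δu · [v(2) + v(2.6875) + v(3.375) + ...].
Sum ≈ 12.6455.

12.6455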